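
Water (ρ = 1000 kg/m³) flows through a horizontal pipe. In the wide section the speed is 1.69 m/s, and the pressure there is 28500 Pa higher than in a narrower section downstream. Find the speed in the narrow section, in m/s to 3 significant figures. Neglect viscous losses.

v₂ ≈ 7.74 m/s

Along the level pipe P + ½ρv² is conserved, hence v₂² = v₁² + 2(P₁ − P₂)/ρ.
v₂ = √(1.69² + 2·28500/1000) = √(2.86 + 57.0) = 7.74 m/s.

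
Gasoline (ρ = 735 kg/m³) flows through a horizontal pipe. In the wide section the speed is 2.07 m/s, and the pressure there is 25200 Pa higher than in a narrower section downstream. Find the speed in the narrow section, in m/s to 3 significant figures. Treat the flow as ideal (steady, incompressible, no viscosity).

8.54 m/s

Along the level pipe P + ½ρv² is conserved, hence v₂² = v₁² + 2(P₁ − P₂)/ρ.
v₂ = √(2.07² + 2·25200/735) = √(4.28 + 68.6) = 8.54 m/s.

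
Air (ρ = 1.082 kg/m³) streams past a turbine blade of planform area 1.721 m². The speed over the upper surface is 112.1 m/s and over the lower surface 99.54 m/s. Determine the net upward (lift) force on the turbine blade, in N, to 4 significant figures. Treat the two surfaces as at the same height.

F ≈ 2475 N

With equal heights on the two surfaces, Bernoulli gives P_lower − P_upper = ½ρ(v_upper² − v_lower²).
ΔP = ½·1.082·(112.1² − 99.54²) = 1438 Pa.
Lift = ΔP · A = 1438 × 1.721 = 2475 N.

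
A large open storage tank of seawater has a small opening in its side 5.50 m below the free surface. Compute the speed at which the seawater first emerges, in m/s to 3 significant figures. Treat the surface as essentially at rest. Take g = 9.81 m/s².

v = 10.4 m/s

With the surface at rest and both surface and jet at atmospheric pressure, Bernoulli gives ρg h = ½ρv², so v = √(2gh) = √(2·9.81·5.50) = 10.4 m/s.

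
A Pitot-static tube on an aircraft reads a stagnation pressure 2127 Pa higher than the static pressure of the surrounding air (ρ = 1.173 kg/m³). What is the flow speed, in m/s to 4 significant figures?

v ≈ 60.22 m/s

Bernoulli between the free stream and the stagnation point: ½ρv² = P_stag − P_static.
v = √(2ΔP/ρ) = √(2·2127/1.173) = 60.22 m/s.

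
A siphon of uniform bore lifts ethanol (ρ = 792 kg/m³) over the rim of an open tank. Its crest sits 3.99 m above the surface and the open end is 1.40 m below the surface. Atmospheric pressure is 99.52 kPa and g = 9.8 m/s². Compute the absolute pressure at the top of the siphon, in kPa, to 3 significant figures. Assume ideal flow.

57.7 kPa

The outlet speed comes from Torricelli: v = √(2g·1.40) = 5.24 m/s.
The bore is uniform, so the speed at the crest is the same v. Bernoulli surface→crest: P_atm = P_top + ½ρv² + ρg·h_top.
P_top = 99520 − ½·792·5.24² − 792·9.8·3.99 = 57700 Pa.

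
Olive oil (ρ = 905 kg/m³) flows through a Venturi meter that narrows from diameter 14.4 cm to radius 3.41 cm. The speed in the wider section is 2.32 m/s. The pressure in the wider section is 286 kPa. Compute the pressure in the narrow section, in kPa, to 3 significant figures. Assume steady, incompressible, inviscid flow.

Mass conservation (A₁v₁ = A₂v₂) gives v₂ = 2.32 × 163/36.5 = 10.3 m/s.
The pipe is horizontal, so Bernoulli reduces to P₁ + ½ρv₁² = P₂ + ½ρv₂².
P₂ = P₁ − ½ρ(v₂² − v₁²) = 286000 − ½·905·(10.3² − 2.32²) = 286000 − 46000 = 240000 Pa.

P₂ = 240 kPa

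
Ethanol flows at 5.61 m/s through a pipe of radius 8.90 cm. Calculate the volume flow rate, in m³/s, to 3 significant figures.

Q = A·v = 0.0249 m² × 5.61 m/s = 0.140 m³/s.

Q ≈ 0.140 m³/s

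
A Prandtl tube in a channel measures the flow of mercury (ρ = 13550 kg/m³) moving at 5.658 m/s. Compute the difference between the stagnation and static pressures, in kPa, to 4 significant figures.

ΔP = 216.9 kPa

Bernoulli between the free stream and the stagnation point: ½ρv² = P_stag − P_static.
ΔP = ½·13550·5.658² = 216900 Pa.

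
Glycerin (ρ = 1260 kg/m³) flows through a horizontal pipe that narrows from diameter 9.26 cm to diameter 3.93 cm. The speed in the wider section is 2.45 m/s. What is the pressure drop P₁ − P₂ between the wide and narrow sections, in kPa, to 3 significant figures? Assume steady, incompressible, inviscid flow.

113 kPa

By continuity, v₂ = v₁·A₁/A₂ = 2.45·(67.3/12.1) = 13.6 m/s.
With no height change, Bernoulli's equation is P₁ + ½ρv₁² = P₂ + ½ρv₂².
P₁ − P₂ = ½·1260·(13.6² − 2.45²) = ½·1260·179 = 113000 Pa.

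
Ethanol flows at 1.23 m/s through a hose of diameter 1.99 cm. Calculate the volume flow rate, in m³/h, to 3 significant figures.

Q = A·v = 0.000311 m² × 1.23 m/s = 0.000383 m³/s.
Converting: 0.000383 m³/s × 3600 = 1.38 m³/h.

Q = 1.38 m³/h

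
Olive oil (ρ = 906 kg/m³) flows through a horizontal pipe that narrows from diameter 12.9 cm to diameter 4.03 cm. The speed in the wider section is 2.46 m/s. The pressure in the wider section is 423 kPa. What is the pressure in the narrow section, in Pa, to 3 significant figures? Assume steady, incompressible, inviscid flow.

P₂ = 138000 Pa

By continuity, v₂ = v₁·A₁/A₂ = 2.46·(131/12.8) = 25.2 m/s.
With no height change, Bernoulli's equation is P₁ + ½ρv₁² = P₂ + ½ρv₂².
P₂ = P₁ − ½ρ(v₂² − v₁²) = 423000 − ½·906·(25.2² − 2.46²) = 423000 − 285000 = 138000 Pa.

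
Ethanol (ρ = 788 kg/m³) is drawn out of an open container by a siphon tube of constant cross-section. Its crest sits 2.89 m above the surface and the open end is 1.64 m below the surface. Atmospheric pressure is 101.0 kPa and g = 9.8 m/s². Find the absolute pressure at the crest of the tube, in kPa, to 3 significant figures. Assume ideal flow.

Bernoulli surface→outlet gives ½v² = g·h_out, so v = √(2·9.8·1.64) = 5.67 m/s.
Continuity keeps v the same throughout the tube; from surface to crest, P_atm + 0 = P_top + ½ρv² + ρg·h_top.
P_top = 101000 − ½·788·5.67² − 788·9.8·2.89 = 66000 Pa.

P_top ≈ 66.0 kPa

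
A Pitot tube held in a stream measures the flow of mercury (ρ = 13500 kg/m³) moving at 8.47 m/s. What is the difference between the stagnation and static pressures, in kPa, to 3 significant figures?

At the stagnation point the flow is brought to rest, so Bernoulli gives P_stag − P_static = ½ρv².
ΔP = ½·13500·8.47² = 484000 Pa.

484 kPa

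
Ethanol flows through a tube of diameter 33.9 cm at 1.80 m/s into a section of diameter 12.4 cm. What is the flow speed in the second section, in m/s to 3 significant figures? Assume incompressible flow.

The volume flow rate is constant, so v₂ = (A₁/A₂)v₁ = (903/121)·1.80 = 13.5 m/s.

v₂ ≈ 13.5 m/s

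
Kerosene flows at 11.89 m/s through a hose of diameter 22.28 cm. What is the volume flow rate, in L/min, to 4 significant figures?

Q = A·v = 0.03899 m² × 11.89 m/s = 0.4636 m³/s.
Converting: 0.4636 m³/s × 60000 = 27810 L/min.

Q = 27810 L/min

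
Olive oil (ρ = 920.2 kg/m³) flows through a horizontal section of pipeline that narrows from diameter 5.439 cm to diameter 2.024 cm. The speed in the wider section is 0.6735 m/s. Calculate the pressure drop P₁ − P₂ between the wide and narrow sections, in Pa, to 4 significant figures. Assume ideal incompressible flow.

ΔP ≈ 10670 Pa

By continuity, v₂ = v₁·A₁/A₂ = 0.6735·(23.23/3.217) = 4.864 m/s.
The pipe is horizontal, so Bernoulli reduces to P₁ + ½ρv₁² = P₂ + ½ρv₂².
P₁ − P₂ = ½·920.2·(4.864² − 0.6735²) = ½·920.2·23.20 = 10670 Pa.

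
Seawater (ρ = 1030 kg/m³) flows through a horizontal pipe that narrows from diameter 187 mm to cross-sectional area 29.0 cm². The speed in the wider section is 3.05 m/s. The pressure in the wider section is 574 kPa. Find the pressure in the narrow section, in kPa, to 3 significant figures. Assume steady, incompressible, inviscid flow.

P₂ ≈ 149 kPa

The volume flow rate is constant, so v₂ = (A₁/A₂)v₁ = (275/29.0)·3.05 = 28.9 m/s.
Along the horizontal streamline, P + ½ρv² is constant.
P₂ = P₁ − ½ρ(v₂² − v₁²) = 574000 − ½·1030·(28.9² − 3.05²) = 574000 − 425000 = 149000 Pa.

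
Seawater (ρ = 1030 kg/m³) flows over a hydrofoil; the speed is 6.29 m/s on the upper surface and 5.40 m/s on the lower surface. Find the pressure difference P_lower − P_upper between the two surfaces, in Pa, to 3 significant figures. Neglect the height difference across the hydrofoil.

With negligible Δh, P + ½ρv² is constant, so P_low − P_up = ½ρ(v_up² − v_low²).
ΔP = ½·1030·(6.29² − 5.40²) = 5360 Pa.

ΔP ≈ 5360 Pa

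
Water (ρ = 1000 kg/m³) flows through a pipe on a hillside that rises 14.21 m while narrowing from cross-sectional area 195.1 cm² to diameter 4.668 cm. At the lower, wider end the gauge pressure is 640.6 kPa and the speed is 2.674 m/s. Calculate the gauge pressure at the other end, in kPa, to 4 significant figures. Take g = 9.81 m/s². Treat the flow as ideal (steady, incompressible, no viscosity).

Mass conservation (A₁v₁ = A₂v₂) gives v₂ = 2.674 × 195.1/17.11 = 30.48 m/s.
Applying Bernoulli between the two ends and solving for P₂: P₂ = P₁ + ½ρ(v₁² − v₂²) − ρgΔh.
P₂ = 640600 + ½·1000·(2.674² − 30.48²) − 1000·9.81·(+14.21) = 640600 + (-461100) − (139400) = 40150 Pa.

P₂ ≈ 40.15 kPa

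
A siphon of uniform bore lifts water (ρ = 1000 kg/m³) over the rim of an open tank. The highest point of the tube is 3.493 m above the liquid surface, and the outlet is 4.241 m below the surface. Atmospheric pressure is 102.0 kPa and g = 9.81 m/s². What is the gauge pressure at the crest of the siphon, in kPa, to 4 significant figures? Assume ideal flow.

-75.87 kPa

The outlet speed comes from Torricelli: v = √(2g·4.241) = 9.122 m/s.
With constant cross-section the crest speed equals v; applying Bernoulli from the surface up to the crest, P_top = P_atm − ½ρv² − ρg·h_top.
P_top = 102000 − ½·1000·9.122² − 1000·9.81·3.493 = 26130 Pa. So P_gauge = P_top − P_atm = -75870 Pa.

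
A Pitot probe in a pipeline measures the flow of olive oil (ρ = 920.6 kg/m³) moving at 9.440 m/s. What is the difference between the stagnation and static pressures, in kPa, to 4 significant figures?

The dynamic pressure equals the rise in static pressure at the stagnation point: ΔP = ½ρv².
ΔP = ½·920.6·9.440² = 41020 Pa.

ΔP ≈ 41.02 kPa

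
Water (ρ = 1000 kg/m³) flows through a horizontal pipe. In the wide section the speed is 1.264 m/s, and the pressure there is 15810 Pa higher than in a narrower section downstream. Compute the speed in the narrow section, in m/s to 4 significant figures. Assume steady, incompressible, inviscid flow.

Horizontal Bernoulli: P₁ + ½ρv₁² = P₂ + ½ρv₂², so v₂² = v₁² + 2(P₁ − P₂)/ρ.
v₂ = √(1.264² + 2·15810/1000) = √(1.598 + 31.62) = 5.763 m/s.

v₂ = 5.763 m/s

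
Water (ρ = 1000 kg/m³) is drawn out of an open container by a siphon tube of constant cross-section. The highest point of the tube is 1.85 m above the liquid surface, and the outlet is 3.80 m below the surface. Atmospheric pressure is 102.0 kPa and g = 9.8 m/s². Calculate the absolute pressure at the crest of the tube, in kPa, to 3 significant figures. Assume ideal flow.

The outlet speed comes from Torricelli: v = √(2g·3.80) = 8.63 m/s.
Continuity keeps v the same throughout the tube; from surface to crest, P_atm + 0 = P_top + ½ρv² + ρg·h_top.
P_top = 102000 − ½·1000·8.63² − 1000·9.8·1.85 = 46600 Pa.

P_top ≈ 46.6 kPa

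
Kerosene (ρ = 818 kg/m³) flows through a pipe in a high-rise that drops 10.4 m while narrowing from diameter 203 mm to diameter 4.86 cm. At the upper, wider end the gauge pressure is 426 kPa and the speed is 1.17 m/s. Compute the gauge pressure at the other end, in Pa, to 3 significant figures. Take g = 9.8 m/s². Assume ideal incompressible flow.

Mass conservation (A₁v₁ = A₂v₂) gives v₂ = 1.17 × 324/18.6 = 20.4 m/s.
Bernoulli: P₁ + ½ρv₁² + ρg h₁ = P₂ + ½ρv₂² + ρg h₂, so P₂ = P₁ + ½ρ(v₁² − v₂²) − ρg(h₂ − h₁).
P₂ = 426000 + ½·818·(1.17² − 20.4²) − 818·9.8·(−10.4) = 426000 + (-170000) − (-83400) = 340000 Pa.

P₂ ≈ 340000 Pa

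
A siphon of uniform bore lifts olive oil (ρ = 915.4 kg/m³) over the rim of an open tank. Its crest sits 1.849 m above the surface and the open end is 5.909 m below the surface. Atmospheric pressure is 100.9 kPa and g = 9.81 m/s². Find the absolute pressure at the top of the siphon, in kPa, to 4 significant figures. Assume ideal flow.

31.23 kPa

The outlet speed comes from Torricelli: v = √(2g·5.909) = 10.77 m/s.
The bore is uniform, so the speed at the crest is the same v. Bernoulli surface→crest: P_atm = P_top + ½ρv² + ρg·h_top.
P_top = 100900 − ½·915.4·10.77² − 915.4·9.81·1.849 = 31230 Pa.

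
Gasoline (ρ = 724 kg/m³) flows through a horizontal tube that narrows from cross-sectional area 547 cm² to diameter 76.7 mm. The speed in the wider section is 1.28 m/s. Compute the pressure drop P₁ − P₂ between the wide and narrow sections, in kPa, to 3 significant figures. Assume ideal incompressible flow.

ΔP ≈ 82.5 kPa

The volume flow rate is constant, so v₂ = (A₁/A₂)v₁ = (547/46.2)·1.28 = 15.2 m/s.
With no height change, Bernoulli's equation is P₁ + ½ρv₁² = P₂ + ½ρv₂².
P₁ − P₂ = ½·724·(15.2² − 1.28²) = ½·724·228 = 82500 Pa.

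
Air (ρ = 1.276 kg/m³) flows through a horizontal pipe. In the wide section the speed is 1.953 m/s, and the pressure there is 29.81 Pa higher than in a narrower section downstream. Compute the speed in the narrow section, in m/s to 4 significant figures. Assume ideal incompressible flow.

7.109 m/s

With h₁ = h₂, rearranging Bernoulli gives v₂ = √(v₁² + 2ΔP/ρ).
v₂ = √(1.953² + 2·29.81/1.276) = √(3.814 + 46.72) = 7.109 m/s.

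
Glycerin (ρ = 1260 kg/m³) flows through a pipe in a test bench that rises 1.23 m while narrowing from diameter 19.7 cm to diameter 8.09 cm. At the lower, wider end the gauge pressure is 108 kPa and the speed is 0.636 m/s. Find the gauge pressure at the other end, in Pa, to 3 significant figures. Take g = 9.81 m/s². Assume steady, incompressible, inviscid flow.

84100 Pa

The volume flow rate is constant, so v₂ = (A₁/A₂)v₁ = (305/51.4)·0.636 = 3.77 m/s.
Energy conservation along the streamline gives P₂ = P₁ − ½ρ(v₂² − v₁²) − ρg(h₂ − h₁).
P₂ = 108000 + ½·1260·(0.636² − 3.77²) − 1260·9.81·(+1.23) = 108000 + (-8710) − (15200) = 84100 Pa.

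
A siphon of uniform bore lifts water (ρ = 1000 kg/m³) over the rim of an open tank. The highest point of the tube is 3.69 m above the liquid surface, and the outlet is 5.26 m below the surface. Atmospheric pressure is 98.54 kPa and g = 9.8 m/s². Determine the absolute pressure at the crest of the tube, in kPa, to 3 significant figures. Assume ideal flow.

P_top = 10.8 kPa

Bernoulli surface→outlet gives ½v² = g·h_out, so v = √(2·9.8·5.26) = 10.2 m/s.
Continuity keeps v the same throughout the tube; from surface to crest, P_atm + 0 = P_top + ½ρv² + ρg·h_top.
P_top = 98540 − ½·1000·10.2² − 1000·9.8·3.69 = 10800 Pa.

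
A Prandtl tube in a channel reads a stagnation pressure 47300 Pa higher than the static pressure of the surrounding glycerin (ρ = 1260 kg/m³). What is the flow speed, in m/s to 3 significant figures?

v ≈ 8.66 m/s

Bernoulli between the free stream and the stagnation point: ½ρv² = P_stag − P_static.
v = √(2ΔP/ρ) = √(2·47300/1260) = 8.66 m/s.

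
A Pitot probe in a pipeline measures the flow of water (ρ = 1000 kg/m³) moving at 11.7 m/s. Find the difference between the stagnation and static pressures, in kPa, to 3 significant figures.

ΔP ≈ 68.4 kPa

At the stagnation point the flow is brought to rest, so Bernoulli gives P_stag − P_static = ½ρv².
ΔP = ½·1000·11.7² = 68400 Pa.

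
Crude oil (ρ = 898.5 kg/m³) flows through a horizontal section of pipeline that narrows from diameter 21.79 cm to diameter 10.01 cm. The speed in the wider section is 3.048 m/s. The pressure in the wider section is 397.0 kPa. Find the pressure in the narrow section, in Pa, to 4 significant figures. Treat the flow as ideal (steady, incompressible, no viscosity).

P₂ ≈ 307500 Pa

Continuity gives A₁v₁ = A₂v₂, so v₂ = (372.9 cm²)/(78.70 cm²) × 3.048 m/s = 14.44 m/s.
With no height change, Bernoulli's equation is P₁ + ½ρv₁² = P₂ + ½ρv₂².
P₂ = P₁ − ½ρ(v₂² − v₁²) = 397000 − ½·898.5·(14.44² − 3.048²) = 397000 − 89540 = 307500 Pa.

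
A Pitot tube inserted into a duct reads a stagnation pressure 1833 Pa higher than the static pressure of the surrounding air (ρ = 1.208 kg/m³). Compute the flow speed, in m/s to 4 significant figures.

v ≈ 55.09 m/s

At the stagnation point the flow is brought to rest, so Bernoulli gives P_stag − P_static = ½ρv².
v = √(2ΔP/ρ) = √(2·1833/1.208) = 55.09 m/s.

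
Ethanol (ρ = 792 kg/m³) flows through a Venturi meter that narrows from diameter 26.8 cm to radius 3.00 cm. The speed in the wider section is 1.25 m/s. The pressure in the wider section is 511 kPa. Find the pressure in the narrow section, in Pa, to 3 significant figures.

Continuity gives A₁v₁ = A₂v₂, so v₂ = (564 cm²)/(28.3 cm²) × 1.25 m/s = 24.9 m/s.
With no height change, Bernoulli's equation is P₁ + ½ρv₁² = P₂ + ½ρv₂².
P₂ = P₁ − ½ρ(v₂² − v₁²) = 511000 − ½·792·(24.9² − 1.25²) = 511000 − 246000 = 265000 Pa.

265000 Pa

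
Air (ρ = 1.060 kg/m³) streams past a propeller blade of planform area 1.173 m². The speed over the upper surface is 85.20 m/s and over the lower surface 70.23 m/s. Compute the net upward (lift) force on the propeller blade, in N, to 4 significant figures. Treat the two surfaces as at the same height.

The faster flow above has the lower pressure; Bernoulli (same height) gives ΔP = ½ρ(v_up² − v_low²).
ΔP = ½·1.060·(85.20² − 70.23²) = 1233 Pa.
Lift = ΔP · A = 1233 × 1.173 = 1447 N.

F ≈ 1447 N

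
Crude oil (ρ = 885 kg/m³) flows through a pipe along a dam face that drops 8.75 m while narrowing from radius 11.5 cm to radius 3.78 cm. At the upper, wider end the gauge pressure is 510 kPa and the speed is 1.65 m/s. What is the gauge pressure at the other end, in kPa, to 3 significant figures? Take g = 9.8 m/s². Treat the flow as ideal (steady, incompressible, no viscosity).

Continuity gives A₁v₁ = A₂v₂, so v₂ = (415 cm²)/(44.9 cm²) × 1.65 m/s = 15.3 m/s.
Applying Bernoulli between the two ends and solving for P₂: P₂ = P₁ + ½ρ(v₁² − v₂²) − ρgΔh.
P₂ = 510000 + ½·885·(1.65² − 15.3²) − 885·9.8·(−8.75) = 510000 + (-102000) − (-75900) = 484000 Pa.

P₂ = 484 kPa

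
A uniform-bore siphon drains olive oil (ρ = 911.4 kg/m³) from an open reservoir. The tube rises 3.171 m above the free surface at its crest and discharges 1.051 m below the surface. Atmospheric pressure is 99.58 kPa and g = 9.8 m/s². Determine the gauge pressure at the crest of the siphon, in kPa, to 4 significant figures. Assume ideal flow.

The outlet speed comes from Torricelli: v = √(2g·1.051) = 4.539 m/s.
Continuity keeps v the same throughout the tube; from surface to crest, P_atm + 0 = P_top + ½ρv² + ρg·h_top.
P_top = 99580 − ½·911.4·4.539² − 911.4·9.8·3.171 = 61870 Pa. So P_gauge = P_top − P_atm = -37710 Pa.

P_gauge ≈ -37.71 kPa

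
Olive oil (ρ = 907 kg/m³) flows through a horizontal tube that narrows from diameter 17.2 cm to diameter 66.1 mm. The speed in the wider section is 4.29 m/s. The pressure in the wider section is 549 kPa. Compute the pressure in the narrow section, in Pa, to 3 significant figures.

P₂ ≈ 175000 Pa

By continuity, v₂ = v₁·A₁/A₂ = 4.29·(232/34.3) = 29.0 m/s.
With no height change, Bernoulli's equation is P₁ + ½ρv₁² = P₂ + ½ρv₂².
P₂ = P₁ − ½ρ(v₂² − v₁²) = 549000 − ½·907·(29.0² − 4.29²) = 549000 − 374000 = 175000 Pa.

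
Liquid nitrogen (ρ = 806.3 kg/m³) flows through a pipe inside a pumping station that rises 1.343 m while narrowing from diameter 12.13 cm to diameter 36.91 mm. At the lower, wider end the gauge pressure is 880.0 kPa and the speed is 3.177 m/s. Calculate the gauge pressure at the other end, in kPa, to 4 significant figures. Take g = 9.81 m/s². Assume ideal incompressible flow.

The volume flow rate is constant, so v₂ = (A₁/A₂)v₁ = (115.6/10.70)·3.177 = 34.31 m/s.
Energy conservation along the streamline gives P₂ = P₁ − ½ρ(v₂² − v₁²) − ρg(h₂ − h₁).
P₂ = 880000 + ½·806.3·(3.177² − 34.31²) − 806.3·9.81·(+1.343) = 880000 + (-470600) − (10620) = 398800 Pa.

P₂ ≈ 398.8 kPa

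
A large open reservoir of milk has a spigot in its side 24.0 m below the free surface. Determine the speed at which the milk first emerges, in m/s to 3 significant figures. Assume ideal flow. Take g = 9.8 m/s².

Bernoulli from surface to hole (P equal, v_surface ≈ 0): v = √(2gh) = √(2×9.8×24.0) = 21.7 m/s.

v ≈ 21.7 m/s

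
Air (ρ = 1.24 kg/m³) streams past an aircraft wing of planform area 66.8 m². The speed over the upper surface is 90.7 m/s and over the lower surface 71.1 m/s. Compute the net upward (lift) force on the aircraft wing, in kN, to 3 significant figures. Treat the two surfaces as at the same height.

The faster flow above has the lower pressure; Bernoulli (same height) gives ΔP = ½ρ(v_up² − v_low²).
ΔP = ½·1.24·(90.7² − 71.1²) = 1970 Pa.
Lift = ΔP · A = 1970 × 66.8 = 131000 N.

131 kN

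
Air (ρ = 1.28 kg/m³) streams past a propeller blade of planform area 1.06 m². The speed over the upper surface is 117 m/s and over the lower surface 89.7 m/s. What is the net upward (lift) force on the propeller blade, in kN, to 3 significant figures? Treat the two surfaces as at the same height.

3.83 kN

From P + ½ρv² = const at equal height, P_low − P_up = ½ρ(v_up² − v_low²).
ΔP = ½·1.28·(117² − 89.7²) = 3610 Pa.
Lift = ΔP · A = 3610 × 1.06 = 3830 N.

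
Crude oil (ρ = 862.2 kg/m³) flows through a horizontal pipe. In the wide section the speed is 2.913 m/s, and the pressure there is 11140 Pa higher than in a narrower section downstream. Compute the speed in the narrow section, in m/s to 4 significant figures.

Horizontal Bernoulli: P₁ + ½ρv₁² = P₂ + ½ρv₂², so v₂² = v₁² + 2(P₁ − P₂)/ρ.
v₂ = √(2.913² + 2·11140/862.2) = √(8.486 + 25.84) = 5.859 m/s.

v₂ ≈ 5.859 m/s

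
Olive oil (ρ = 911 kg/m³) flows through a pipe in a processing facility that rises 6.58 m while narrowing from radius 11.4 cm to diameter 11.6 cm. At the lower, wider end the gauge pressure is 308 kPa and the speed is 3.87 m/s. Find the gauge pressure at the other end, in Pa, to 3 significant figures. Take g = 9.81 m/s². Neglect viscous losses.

Continuity gives A₁v₁ = A₂v₂, so v₂ = (408 cm²)/(106 cm²) × 3.87 m/s = 15.0 m/s.
Bernoulli: P₁ + ½ρv₁² + ρg h₁ = P₂ + ½ρv₂² + ρg h₂, so P₂ = P₁ + ½ρ(v₁² − v₂²) − ρg(h₂ − h₁).
P₂ = 308000 + ½·911·(3.87² − 15.0²) − 911·9.81·(+6.58) = 308000 + (-95000) − (58800) = 154000 Pa.

P₂ ≈ 154000 Pa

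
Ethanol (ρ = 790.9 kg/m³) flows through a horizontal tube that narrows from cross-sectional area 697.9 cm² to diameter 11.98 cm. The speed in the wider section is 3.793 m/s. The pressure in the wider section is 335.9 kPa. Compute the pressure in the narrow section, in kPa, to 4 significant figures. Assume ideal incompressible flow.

P₂ ≈ 123.5 kPa

Continuity gives A₁v₁ = A₂v₂, so v₂ = (697.9 cm²)/(112.7 cm²) × 3.793 m/s = 23.48 m/s.
Along the horizontal streamline, P + ½ρv² is constant.
P₂ = P₁ − ½ρ(v₂² − v₁²) = 335900 − ½·790.9·(23.48² − 3.793²) = 335900 − 212400 = 123500 Pa.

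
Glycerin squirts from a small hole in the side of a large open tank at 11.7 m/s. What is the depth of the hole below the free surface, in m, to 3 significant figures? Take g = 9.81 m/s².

h = 6.98 m

Inverting v = √(2gh) gives h = v² / 2g.
h = 11.7²/(2·9.81) = 137/19.62 = 6.98 m.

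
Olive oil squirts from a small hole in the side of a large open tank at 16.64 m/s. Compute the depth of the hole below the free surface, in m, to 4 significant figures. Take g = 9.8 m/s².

h = 14.13 m

Inverting v = √(2gh) gives h = v² / 2g.
h = 16.64²/(2·9.8) = 276.9/19.60 = 14.13 m.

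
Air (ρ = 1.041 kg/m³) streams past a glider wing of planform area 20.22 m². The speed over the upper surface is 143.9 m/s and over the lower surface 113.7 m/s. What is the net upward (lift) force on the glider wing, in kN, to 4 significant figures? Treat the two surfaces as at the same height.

F = 81.88 kN

From P + ½ρv² = const at equal height, P_low − P_up = ½ρ(v_up² − v_low²).
ΔP = ½·1.041·(143.9² − 113.7²) = 4049 Pa.
Lift = ΔP · A = 4049 × 20.22 = 81880 N.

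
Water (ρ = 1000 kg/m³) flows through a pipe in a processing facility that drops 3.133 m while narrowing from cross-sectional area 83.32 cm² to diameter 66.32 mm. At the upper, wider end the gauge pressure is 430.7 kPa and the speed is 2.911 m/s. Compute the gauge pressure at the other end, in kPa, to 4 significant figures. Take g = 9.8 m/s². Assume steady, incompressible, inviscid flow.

441.0 kPa

By continuity, v₂ = v₁·A₁/A₂ = 2.911·(83.32/34.54) = 7.021 m/s.
Applying Bernoulli between the two ends and solving for P₂: P₂ = P₁ + ½ρ(v₁² − v₂²) − ρgΔh.
P₂ = 430700 + ½·1000·(2.911² − 7.021²) − 1000·9.8·(−3.133) = 430700 + (-20410) − (-30700) = 441000 Pa.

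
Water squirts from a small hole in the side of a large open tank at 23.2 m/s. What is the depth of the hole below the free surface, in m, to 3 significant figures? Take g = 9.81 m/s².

h = 27.4 m

Inverting v = √(2gh) gives h = v² / 2g.
h = 23.2²/(2·9.81) = 538/19.62 = 27.4 m.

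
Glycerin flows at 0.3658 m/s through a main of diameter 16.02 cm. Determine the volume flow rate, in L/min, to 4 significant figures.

442.4 L/min

Q = A·v = 0.02016 m² × 0.3658 m/s = 0.007373 m³/s.
Converting: 0.007373 m³/s × 60000 = 442.4 L/min.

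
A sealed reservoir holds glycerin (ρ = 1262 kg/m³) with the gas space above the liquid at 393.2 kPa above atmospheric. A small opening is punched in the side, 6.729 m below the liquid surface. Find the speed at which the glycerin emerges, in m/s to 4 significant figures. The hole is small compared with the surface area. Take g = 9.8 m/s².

Take point 1 at the surface (v₁ ≈ 0) and point 2 at the hole (at atmospheric pressure). Bernoulli: P₁ + ρg h = P_atm + ½ρv₂².
With P₁ − P_atm = 393200 Pa, v₂ = √(2gh + 2ΔP/ρ) = √(2·9.8·6.729 + 2·393200/1262) = 27.48 m/s.

v ≈ 27.48 m/s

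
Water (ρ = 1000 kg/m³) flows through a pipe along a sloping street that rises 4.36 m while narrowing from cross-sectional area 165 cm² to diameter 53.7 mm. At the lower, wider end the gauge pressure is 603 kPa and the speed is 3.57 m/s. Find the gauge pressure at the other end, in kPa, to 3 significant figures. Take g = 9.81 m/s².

P₂ = 228 kPa

The volume flow rate is constant, so v₂ = (A₁/A₂)v₁ = (165/22.6)·3.57 = 26.0 m/s.
Applying Bernoulli between the two ends and solving for P₂: P₂ = P₁ + ½ρ(v₁² − v₂²) − ρgΔh.
P₂ = 603000 + ½·1000·(3.57² − 26.0²) − 1000·9.81·(+4.36) = 603000 + (-332000) − (42800) = 228000 Pa.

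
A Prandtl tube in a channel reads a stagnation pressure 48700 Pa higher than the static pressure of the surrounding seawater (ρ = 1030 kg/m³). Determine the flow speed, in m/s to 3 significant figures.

v = 9.72 m/s

Bernoulli between the free stream and the stagnation point: ½ρv² = P_stag − P_static.
v = √(2ΔP/ρ) = √(2·48700/1030) = 9.72 m/s.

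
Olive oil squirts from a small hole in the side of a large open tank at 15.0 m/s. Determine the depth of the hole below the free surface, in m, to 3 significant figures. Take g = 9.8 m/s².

Torricelli: v = √(2gh), so h = v²/(2g).
h = 15.0²/(2·9.8) = 225/19.60 = 11.5 m.

h ≈ 11.5 m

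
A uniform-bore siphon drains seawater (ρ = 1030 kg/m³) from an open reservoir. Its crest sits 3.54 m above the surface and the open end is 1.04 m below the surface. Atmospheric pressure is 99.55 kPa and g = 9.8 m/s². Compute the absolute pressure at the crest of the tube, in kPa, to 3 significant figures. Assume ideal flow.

P_top ≈ 53.3 kPa

From the surface to the outlet (both open to atmosphere, surface at rest): v = √(2g·h_out) = √(2·9.8·1.04) = 4.51 m/s.
With constant cross-section the crest speed equals v; applying Bernoulli from the surface up to the crest, P_top = P_atm − ½ρv² − ρg·h_top.
P_top = 99550 − ½·1030·4.51² − 1030·9.8·3.54 = 53300 Pa.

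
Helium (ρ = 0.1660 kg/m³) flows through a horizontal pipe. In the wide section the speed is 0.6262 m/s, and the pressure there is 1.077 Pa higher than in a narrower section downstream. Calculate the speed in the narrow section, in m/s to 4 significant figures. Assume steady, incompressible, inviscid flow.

3.656 m/s

Along the level pipe P + ½ρv² is conserved, hence v₂² = v₁² + 2(P₁ − P₂)/ρ.
v₂ = √(0.6262² + 2·1.077/0.1660) = √(0.3921 + 12.98) = 3.656 m/s.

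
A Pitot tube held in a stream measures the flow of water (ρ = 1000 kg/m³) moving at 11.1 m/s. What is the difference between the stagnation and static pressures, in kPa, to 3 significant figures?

Bernoulli between the free stream and the stagnation point: ½ρv² = P_stag − P_static.
ΔP = ½·1000·11.1² = 61600 Pa.

ΔP = 61.6 kPa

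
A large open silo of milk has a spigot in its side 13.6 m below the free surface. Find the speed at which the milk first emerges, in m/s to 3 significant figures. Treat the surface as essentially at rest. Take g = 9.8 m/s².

The surface is effectively still and both ends are open, so ½v² = gh and v = √(2·9.8·13.6) = 16.3 m/s.

v ≈ 16.3 m/s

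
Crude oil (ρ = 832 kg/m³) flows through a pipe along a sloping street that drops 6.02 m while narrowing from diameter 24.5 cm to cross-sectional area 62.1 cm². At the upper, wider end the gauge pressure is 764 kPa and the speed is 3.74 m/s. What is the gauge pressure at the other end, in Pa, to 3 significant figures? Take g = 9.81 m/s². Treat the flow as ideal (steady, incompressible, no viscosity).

P₂ = 484000 Pa

The volume flow rate is constant, so v₂ = (A₁/A₂)v₁ = (471/62.1)·3.74 = 28.4 m/s.
Applying Bernoulli between the two ends and solving for P₂: P₂ = P₁ + ½ρ(v₁² − v₂²) − ρgΔh.
P₂ = 764000 + ½·832·(3.74² − 28.4²) − 832·9.81·(−6.02) = 764000 + (-330000) − (-49100) = 484000 Pa.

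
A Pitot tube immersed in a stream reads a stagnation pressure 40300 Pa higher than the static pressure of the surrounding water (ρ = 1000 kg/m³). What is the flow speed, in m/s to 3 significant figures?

Bernoulli between the free stream and the stagnation point: ½ρv² = P_stag − P_static.
v = √(2ΔP/ρ) = √(2·40300/1000) = 8.98 m/s.

v ≈ 8.98 m/s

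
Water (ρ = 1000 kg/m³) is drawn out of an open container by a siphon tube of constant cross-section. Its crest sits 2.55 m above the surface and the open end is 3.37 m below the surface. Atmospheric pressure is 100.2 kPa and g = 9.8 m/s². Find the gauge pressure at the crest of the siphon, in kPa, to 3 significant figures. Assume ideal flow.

-58.0 kPa

Bernoulli surface→outlet gives ½v² = g·h_out, so v = √(2·9.8·3.37) = 8.13 m/s.
With constant cross-section the crest speed equals v; applying Bernoulli from the surface up to the crest, P_top = P_atm − ½ρv² − ρg·h_top.
P_top = 100200 − ½·1000·8.13² − 1000·9.8·2.55 = 42200 Pa. So P_gauge = P_top − P_atm = -58000 Pa.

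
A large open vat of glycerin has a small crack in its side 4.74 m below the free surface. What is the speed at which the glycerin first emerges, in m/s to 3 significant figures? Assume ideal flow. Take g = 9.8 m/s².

v ≈ 9.64 m/s

The surface is effectively still and both ends are open, so ½v² = gh and v = √(2·9.8·4.74) = 9.64 m/s.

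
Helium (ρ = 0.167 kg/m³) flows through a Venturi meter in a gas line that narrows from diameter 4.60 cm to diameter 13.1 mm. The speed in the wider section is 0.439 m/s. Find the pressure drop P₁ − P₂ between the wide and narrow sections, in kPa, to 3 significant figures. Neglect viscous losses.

Continuity gives A₁v₁ = A₂v₂, so v₂ = (16.6 cm²)/(1.35 cm²) × 0.439 m/s = 5.41 m/s.
Along the horizontal streamline, P + ½ρv² is constant.
P₁ − P₂ = ½·0.167·(5.41² − 0.439²) = ½·0.167·29.1 = 2.43 Pa.

0.00243 kPa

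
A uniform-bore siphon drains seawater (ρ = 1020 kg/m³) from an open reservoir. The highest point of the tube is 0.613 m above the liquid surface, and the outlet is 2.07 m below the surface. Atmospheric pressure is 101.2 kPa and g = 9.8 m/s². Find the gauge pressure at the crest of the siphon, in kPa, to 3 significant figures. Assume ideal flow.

The outlet speed comes from Torricelli: v = √(2g·2.07) = 6.37 m/s.
With constant cross-section the crest speed equals v; applying Bernoulli from the surface up to the crest, P_top = P_atm − ½ρv² − ρg·h_top.
P_top = 101200 − ½·1020·6.37² − 1020·9.8·0.613 = 74400 Pa. So P_gauge = P_top − P_atm = -26800 Pa.

-26.8 kPa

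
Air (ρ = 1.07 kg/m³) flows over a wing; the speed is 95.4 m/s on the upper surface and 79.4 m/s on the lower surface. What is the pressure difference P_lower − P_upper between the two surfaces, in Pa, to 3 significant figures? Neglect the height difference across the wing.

ΔP ≈ 1500 Pa

With negligible Δh, P + ½ρv² is constant, so P_low − P_up = ½ρ(v_up² − v_low²).
ΔP = ½·1.07·(95.4² − 79.4²) = 1500 Pa.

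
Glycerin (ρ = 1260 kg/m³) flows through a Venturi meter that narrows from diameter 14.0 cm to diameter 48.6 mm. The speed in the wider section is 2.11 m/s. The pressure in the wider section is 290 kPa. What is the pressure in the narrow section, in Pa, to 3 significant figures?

The volume flow rate is constant, so v₂ = (A₁/A₂)v₁ = (154/18.6)·2.11 = 17.5 m/s.
Bernoulli (h₁ = h₂): P₁ − P₂ = ½ρ(v₂² − v₁²).
P₂ = P₁ − ½ρ(v₂² − v₁²) = 290000 − ½·1260·(17.5² − 2.11²) = 290000 − 190000 = 99700 Pa.

P₂ = 99700 Pa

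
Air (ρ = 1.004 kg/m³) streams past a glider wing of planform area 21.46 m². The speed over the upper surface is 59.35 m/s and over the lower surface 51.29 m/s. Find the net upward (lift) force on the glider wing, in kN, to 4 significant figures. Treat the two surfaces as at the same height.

F = 9.607 kN

From P + ½ρv² = const at equal height, P_low − P_up = ½ρ(v_up² − v_low²).
ΔP = ½·1.004·(59.35² − 51.29²) = 447.7 Pa.
Lift = ΔP · A = 447.7 × 21.46 = 9607 N.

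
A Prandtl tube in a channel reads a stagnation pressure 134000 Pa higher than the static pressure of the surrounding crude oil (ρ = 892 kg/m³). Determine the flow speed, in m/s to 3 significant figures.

Bernoulli between the free stream and the stagnation point: ½ρv² = P_stag − P_static.
v = √(2ΔP/ρ) = √(2·134000/892) = 17.3 m/s.

v = 17.3 m/s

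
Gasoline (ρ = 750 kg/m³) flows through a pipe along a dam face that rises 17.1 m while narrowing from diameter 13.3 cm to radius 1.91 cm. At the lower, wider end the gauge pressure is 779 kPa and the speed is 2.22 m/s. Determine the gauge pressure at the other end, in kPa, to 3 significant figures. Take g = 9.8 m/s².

P₂ = 384 kPa

Continuity gives A₁v₁ = A₂v₂, so v₂ = (139 cm²)/(11.5 cm²) × 2.22 m/s = 26.9 m/s.
Applying Bernoulli between the two ends and solving for P₂: P₂ = P₁ + ½ρ(v₁² − v₂²) − ρgΔh.
P₂ = 779000 + ½·750·(2.22² − 26.9²) − 750·9.8·(+17.1) = 779000 + (-270000) − (126000) = 384000 Pa.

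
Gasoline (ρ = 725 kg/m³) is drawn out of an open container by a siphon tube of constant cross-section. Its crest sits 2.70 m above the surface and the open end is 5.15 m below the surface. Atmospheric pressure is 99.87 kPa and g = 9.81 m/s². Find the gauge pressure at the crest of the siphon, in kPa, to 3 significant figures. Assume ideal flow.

-55.8 kPa

The outlet speed comes from Torricelli: v = √(2g·5.15) = 10.1 m/s.
The bore is uniform, so the speed at the crest is the same v. Bernoulli surface→crest: P_atm = P_top + ½ρv² + ρg·h_top.
P_top = 99870 − ½·725·10.1² − 725·9.81·2.70 = 44000 Pa. So P_gauge = P_top − P_atm = -55800 Pa.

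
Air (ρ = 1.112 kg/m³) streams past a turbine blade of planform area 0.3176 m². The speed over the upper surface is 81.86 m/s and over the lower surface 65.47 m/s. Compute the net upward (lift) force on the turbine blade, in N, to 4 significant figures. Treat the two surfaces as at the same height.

F ≈ 426.4 N

The faster flow above has the lower pressure; Bernoulli (same height) gives ΔP = ½ρ(v_up² − v_low²).
ΔP = ½·1.112·(81.86² − 65.47²) = 1343 Pa.
Lift = ΔP · A = 1343 × 0.3176 = 426.4 N.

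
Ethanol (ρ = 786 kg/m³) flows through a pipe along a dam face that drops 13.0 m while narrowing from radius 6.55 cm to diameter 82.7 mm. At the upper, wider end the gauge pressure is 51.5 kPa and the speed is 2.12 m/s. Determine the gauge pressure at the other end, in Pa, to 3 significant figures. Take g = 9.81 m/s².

Continuity gives A₁v₁ = A₂v₂, so v₂ = (135 cm²)/(53.7 cm²) × 2.12 m/s = 5.32 m/s.
Energy conservation along the streamline gives P₂ = P₁ − ½ρ(v₂² − v₁²) − ρg(h₂ − h₁).
P₂ = 51500 + ½·786·(2.12² − 5.32²) − 786·9.81·(−13.0) = 51500 + (-9350) − (-100000) = 142000 Pa.

142000 Pa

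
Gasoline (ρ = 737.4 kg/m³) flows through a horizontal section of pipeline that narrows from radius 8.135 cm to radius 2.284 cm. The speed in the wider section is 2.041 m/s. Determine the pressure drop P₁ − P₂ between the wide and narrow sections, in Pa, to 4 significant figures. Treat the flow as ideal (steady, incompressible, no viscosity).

The volume flow rate is constant, so v₂ = (A₁/A₂)v₁ = (207.9/16.39)·2.041 = 25.89 m/s.
The pipe is horizontal, so Bernoulli reduces to P₁ + ½ρv₁² = P₂ + ½ρv₂².
P₁ − P₂ = ½·737.4·(25.89² − 2.041²) = ½·737.4·666.2 = 245600 Pa.

ΔP ≈ 245600 Pa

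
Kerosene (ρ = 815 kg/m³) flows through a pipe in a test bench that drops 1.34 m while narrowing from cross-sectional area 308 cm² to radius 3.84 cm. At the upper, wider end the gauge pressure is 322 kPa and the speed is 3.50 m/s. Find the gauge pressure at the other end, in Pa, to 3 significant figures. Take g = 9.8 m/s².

P₂ ≈ 117000 Pa

Mass conservation (A₁v₁ = A₂v₂) gives v₂ = 3.50 × 308/46.3 = 23.3 m/s.
Bernoulli: P₁ + ½ρv₁² + ρg h₁ = P₂ + ½ρv₂² + ρg h₂, so P₂ = P₁ + ½ρ(v₁² − v₂²) − ρg(h₂ − h₁).
P₂ = 322000 + ½·815·(3.50² − 23.3²) − 815·9.8·(−1.34) = 322000 + (-216000) − (-10700) = 117000 Pa.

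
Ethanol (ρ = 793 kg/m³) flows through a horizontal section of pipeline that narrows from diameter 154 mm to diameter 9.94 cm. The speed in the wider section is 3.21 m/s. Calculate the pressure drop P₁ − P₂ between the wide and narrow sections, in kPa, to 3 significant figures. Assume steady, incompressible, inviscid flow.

Continuity gives A₁v₁ = A₂v₂, so v₂ = (186 cm²)/(77.6 cm²) × 3.21 m/s = 7.71 m/s.
Bernoulli (h₁ = h₂): P₁ − P₂ = ½ρ(v₂² − v₁²).
P₁ − P₂ = ½·793·(7.71² − 3.21²) = ½·793·49.1 = 19500 Pa.

ΔP ≈ 19.5 kPa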